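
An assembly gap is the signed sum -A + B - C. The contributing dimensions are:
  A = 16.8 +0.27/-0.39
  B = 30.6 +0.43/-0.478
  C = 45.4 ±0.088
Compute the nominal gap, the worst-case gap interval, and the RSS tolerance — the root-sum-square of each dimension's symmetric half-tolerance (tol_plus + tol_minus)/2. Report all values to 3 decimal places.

nominal=-31.600 wc=[-32.436,-30.692] rss=0.568

Stack each dimension's contribution:
  -A: nom -16.800 → Σnom=-16.800; wc +0.390/-0.270 → slack +0.390/-0.270; half-tol=0.330, Σhalf²=0.108900
  +B: nom +30.600 → Σnom=13.800; wc +0.430/-0.478 → slack +0.820/-0.748; half-tol=0.454, Σhalf²=0.315016
  -C: nom -45.400 → Σnom=-31.600; wc +0.088/-0.088 → slack +0.908/-0.836; half-tol=0.088, Σhalf²=0.322760
Nominal = -31.600. Worst-case = [-31.600 - 0.836, -31.600 + 0.908] = [-32.436, -30.692]. RSS = √0.322760 = 0.568.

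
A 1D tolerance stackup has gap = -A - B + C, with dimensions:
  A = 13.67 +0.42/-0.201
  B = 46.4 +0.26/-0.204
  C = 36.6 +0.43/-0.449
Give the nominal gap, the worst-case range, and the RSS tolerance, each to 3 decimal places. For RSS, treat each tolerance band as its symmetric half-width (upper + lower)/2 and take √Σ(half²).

Stack each dimension's contribution:
  -A: nom -13.670 → Σnom=-13.670; wc +0.201/-0.420 → slack +0.201/-0.420; half-tol=0.310, Σhalf²=0.096410
  -B: nom -46.400 → Σnom=-60.070; wc +0.204/-0.260 → slack +0.405/-0.680; half-tol=0.232, Σhalf²=0.150234
  +C: nom +36.600 → Σnom=-23.470; wc +0.430/-0.449 → slack +0.835/-1.129; half-tol=0.440, Σhalf²=0.343394
Nominal = -23.470. Worst-case = [-23.470 - 1.129, -23.470 + 0.835] = [-24.599, -22.635]. RSS = √0.343394 = 0.586.

nominal=-23.470 wc=[-24.599,-22.635] rss=0.586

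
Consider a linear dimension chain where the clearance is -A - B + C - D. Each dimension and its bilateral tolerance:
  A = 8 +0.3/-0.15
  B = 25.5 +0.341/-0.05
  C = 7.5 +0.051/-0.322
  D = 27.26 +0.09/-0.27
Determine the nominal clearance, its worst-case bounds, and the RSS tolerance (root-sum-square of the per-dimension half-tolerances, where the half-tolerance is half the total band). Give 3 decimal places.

nominal=-53.260 wc=[-54.313,-52.739] rss=0.395

Stack each dimension's contribution:
  -A: nom -8.000 → Σnom=-8.000; wc +0.150/-0.300 → slack +0.150/-0.300; half-tol=0.225, Σhalf²=0.050625
  -B: nom -25.500 → Σnom=-33.500; wc +0.050/-0.341 → slack +0.200/-0.641; half-tol=0.196, Σhalf²=0.088845
  +C: nom +7.500 → Σnom=-26.000; wc +0.051/-0.322 → slack +0.251/-0.963; half-tol=0.186, Σhalf²=0.123627
  -D: nom -27.260 → Σnom=-53.260; wc +0.270/-0.090 → slack +0.521/-1.053; half-tol=0.180, Σhalf²=0.156027
Nominal = -53.260. Worst-case = [-53.260 - 1.053, -53.260 + 0.521] = [-54.313, -52.739]. RSS = √0.156027 = 0.395.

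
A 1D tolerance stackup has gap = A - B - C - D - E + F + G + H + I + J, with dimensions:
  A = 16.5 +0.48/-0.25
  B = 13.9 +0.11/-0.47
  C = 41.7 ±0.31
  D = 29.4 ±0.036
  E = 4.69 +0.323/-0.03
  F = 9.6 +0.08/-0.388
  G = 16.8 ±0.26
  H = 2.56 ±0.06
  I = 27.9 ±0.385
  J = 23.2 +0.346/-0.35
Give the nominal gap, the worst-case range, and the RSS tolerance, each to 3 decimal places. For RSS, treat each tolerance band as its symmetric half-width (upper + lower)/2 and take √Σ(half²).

nominal=6.870 wc=[4.398,9.327] rss=0.861

Stack each dimension's contribution:
  +A: nom +16.500 → Σnom=16.500; wc +0.480/-0.250 → slack +0.480/-0.250; half-tol=0.365, Σhalf²=0.133225
  -B: nom -13.900 → Σnom=2.600; wc +0.470/-0.110 → slack +0.950/-0.360; half-tol=0.290, Σhalf²=0.217325
  -C: nom -41.700 → Σnom=-39.100; wc +0.310/-0.310 → slack +1.260/-0.670; half-tol=0.310, Σhalf²=0.313425
  -D: nom -29.400 → Σnom=-68.500; wc +0.036/-0.036 → slack +1.296/-0.706; half-tol=0.036, Σhalf²=0.314721
  -E: nom -4.690 → Σnom=-73.190; wc +0.030/-0.323 → slack +1.326/-1.029; half-tol=0.176, Σhalf²=0.345873
  +F: nom +9.600 → Σnom=-63.590; wc +0.080/-0.388 → slack +1.406/-1.417; half-tol=0.234, Σhalf²=0.400629
  +G: nom +16.800 → Σnom=-46.790; wc +0.260/-0.260 → slack +1.666/-1.677; half-tol=0.260, Σhalf²=0.468229
  +H: nom +2.560 → Σnom=-44.230; wc +0.060/-0.060 → slack +1.726/-1.737; half-tol=0.060, Σhalf²=0.471829
  +I: nom +27.900 → Σnom=-16.330; wc +0.385/-0.385 → slack +2.111/-2.122; half-tol=0.385, Σhalf²=0.620054
  +J: nom +23.200 → Σnom=6.870; wc +0.346/-0.350 → slack +2.457/-2.472; half-tol=0.348, Σhalf²=0.741158
Nominal = 6.870. Worst-case = [6.870 - 2.472, 6.870 + 2.457] = [4.398, 9.327]. RSS = √0.741158 = 0.861.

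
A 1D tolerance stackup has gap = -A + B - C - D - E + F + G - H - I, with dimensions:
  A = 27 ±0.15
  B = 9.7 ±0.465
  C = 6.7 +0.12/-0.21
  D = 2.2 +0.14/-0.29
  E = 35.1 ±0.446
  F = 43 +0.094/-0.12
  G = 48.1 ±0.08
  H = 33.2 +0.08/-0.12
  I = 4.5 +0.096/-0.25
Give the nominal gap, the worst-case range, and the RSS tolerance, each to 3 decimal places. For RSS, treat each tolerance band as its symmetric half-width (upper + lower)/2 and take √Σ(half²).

Stack each dimension's contribution:
  -A: nom -27.000 → Σnom=-27.000; wc +0.150/-0.150 → slack +0.150/-0.150; half-tol=0.150, Σhalf²=0.022500
  +B: nom +9.700 → Σnom=-17.300; wc +0.465/-0.465 → slack +0.615/-0.615; half-tol=0.465, Σhalf²=0.238725
  -C: nom -6.700 → Σnom=-24.000; wc +0.210/-0.120 → slack +0.825/-0.735; half-tol=0.165, Σhalf²=0.265950
  -D: nom -2.200 → Σnom=-26.200; wc +0.290/-0.140 → slack +1.115/-0.875; half-tol=0.215, Σhalf²=0.312175
  -E: nom -35.100 → Σnom=-61.300; wc +0.446/-0.446 → slack +1.561/-1.321; half-tol=0.446, Σhalf²=0.511091
  +F: nom +43.000 → Σnom=-18.300; wc +0.094/-0.120 → slack +1.655/-1.441; half-tol=0.107, Σhalf²=0.522540
  +G: nom +48.100 → Σnom=29.800; wc +0.080/-0.080 → slack +1.735/-1.521; half-tol=0.080, Σhalf²=0.528940
  -H: nom -33.200 → Σnom=-3.400; wc +0.120/-0.080 → slack +1.855/-1.601; half-tol=0.100, Σhalf²=0.538940
  -I: nom -4.500 → Σnom=-7.900; wc +0.250/-0.096 → slack +2.105/-1.697; half-tol=0.173, Σhalf²=0.568869
Nominal = -7.900. Worst-case = [-7.900 - 1.697, -7.900 + 2.105] = [-9.597, -5.795]. RSS = √0.568869 = 0.754.

nominal=-7.900 wc=[-9.597,-5.795] rss=0.754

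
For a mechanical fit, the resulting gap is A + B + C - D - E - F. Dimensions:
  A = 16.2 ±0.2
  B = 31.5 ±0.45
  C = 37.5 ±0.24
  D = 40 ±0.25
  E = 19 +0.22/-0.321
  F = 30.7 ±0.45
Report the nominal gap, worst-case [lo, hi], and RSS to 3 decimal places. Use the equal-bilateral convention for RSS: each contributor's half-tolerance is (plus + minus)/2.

nominal=-4.500 wc=[-6.310,-2.589] rss=0.799

Stack each dimension's contribution:
  +A: nom +16.200 → Σnom=16.200; wc +0.200/-0.200 → slack +0.200/-0.200; half-tol=0.200, Σhalf²=0.040000
  +B: nom +31.500 → Σnom=47.700; wc +0.450/-0.450 → slack +0.650/-0.650; half-tol=0.450, Σhalf²=0.242500
  +C: nom +37.500 → Σnom=85.200; wc +0.240/-0.240 → slack +0.890/-0.890; half-tol=0.240, Σhalf²=0.300100
  -D: nom -40.000 → Σnom=45.200; wc +0.250/-0.250 → slack +1.140/-1.140; half-tol=0.250, Σhalf²=0.362600
  -E: nom -19.000 → Σnom=26.200; wc +0.321/-0.220 → slack +1.461/-1.360; half-tol=0.271, Σhalf²=0.435770
  -F: nom -30.700 → Σnom=-4.500; wc +0.450/-0.450 → slack +1.911/-1.810; half-tol=0.450, Σhalf²=0.638270
Nominal = -4.500. Worst-case = [-4.500 - 1.810, -4.500 + 1.911] = [-6.310, -2.589]. RSS = √0.638270 = 0.799.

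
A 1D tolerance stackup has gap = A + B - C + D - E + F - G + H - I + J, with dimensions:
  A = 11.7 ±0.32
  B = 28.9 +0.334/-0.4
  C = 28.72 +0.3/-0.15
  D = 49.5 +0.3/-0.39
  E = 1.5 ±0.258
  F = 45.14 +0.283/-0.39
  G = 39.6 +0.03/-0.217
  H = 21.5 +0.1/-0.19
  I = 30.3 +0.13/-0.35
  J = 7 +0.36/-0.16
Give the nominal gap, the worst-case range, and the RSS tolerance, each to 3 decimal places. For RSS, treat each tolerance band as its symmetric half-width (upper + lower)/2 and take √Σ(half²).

Stack each dimension's contribution:
  +A: nom +11.700 → Σnom=11.700; wc +0.320/-0.320 → slack +0.320/-0.320; half-tol=0.320, Σhalf²=0.102400
  +B: nom +28.900 → Σnom=40.600; wc +0.334/-0.400 → slack +0.654/-0.720; half-tol=0.367, Σhalf²=0.237089
  -C: nom -28.720 → Σnom=11.880; wc +0.150/-0.300 → slack +0.804/-1.020; half-tol=0.225, Σhalf²=0.287714
  +D: nom +49.500 → Σnom=61.380; wc +0.300/-0.390 → slack +1.104/-1.410; half-tol=0.345, Σhalf²=0.406739
  -E: nom -1.500 → Σnom=59.880; wc +0.258/-0.258 → slack +1.362/-1.668; half-tol=0.258, Σhalf²=0.473303
  +F: nom +45.140 → Σnom=105.020; wc +0.283/-0.390 → slack +1.645/-2.058; half-tol=0.337, Σhalf²=0.586535
  -G: nom -39.600 → Σnom=65.420; wc +0.217/-0.030 → slack +1.862/-2.088; half-tol=0.123, Σhalf²=0.601787
  +H: nom +21.500 → Σnom=86.920; wc +0.100/-0.190 → slack +1.962/-2.278; half-tol=0.145, Σhalf²=0.622812
  -I: nom -30.300 → Σnom=56.620; wc +0.350/-0.130 → slack +2.312/-2.408; half-tol=0.240, Σhalf²=0.680412
  +J: nom +7.000 → Σnom=63.620; wc +0.360/-0.160 → slack +2.672/-2.568; half-tol=0.260, Σhalf²=0.748012
Nominal = 63.620. Worst-case = [63.620 - 2.568, 63.620 + 2.672] = [61.052, 66.292]. RSS = √0.748012 = 0.865.

nominal=63.620 wc=[61.052,66.292] rss=0.865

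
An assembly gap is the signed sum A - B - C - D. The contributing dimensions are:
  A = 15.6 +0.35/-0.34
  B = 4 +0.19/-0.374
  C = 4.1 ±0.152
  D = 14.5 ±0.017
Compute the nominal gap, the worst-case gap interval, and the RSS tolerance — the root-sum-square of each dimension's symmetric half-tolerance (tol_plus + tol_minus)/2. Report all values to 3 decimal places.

nominal=-7.000 wc=[-7.699,-6.107] rss=0.471

Stack each dimension's contribution:
  +A: nom +15.600 → Σnom=15.600; wc +0.350/-0.340 → slack +0.350/-0.340; half-tol=0.345, Σhalf²=0.119025
  -B: nom -4.000 → Σnom=11.600; wc +0.374/-0.190 → slack +0.724/-0.530; half-tol=0.282, Σhalf²=0.198549
  -C: nom -4.100 → Σnom=7.500; wc +0.152/-0.152 → slack +0.876/-0.682; half-tol=0.152, Σhalf²=0.221653
  -D: nom -14.500 → Σnom=-7.000; wc +0.017/-0.017 → slack +0.893/-0.699; half-tol=0.017, Σhalf²=0.221942
Nominal = -7.000. Worst-case = [-7.000 - 0.699, -7.000 + 0.893] = [-7.699, -6.107]. RSS = √0.221942 = 0.471.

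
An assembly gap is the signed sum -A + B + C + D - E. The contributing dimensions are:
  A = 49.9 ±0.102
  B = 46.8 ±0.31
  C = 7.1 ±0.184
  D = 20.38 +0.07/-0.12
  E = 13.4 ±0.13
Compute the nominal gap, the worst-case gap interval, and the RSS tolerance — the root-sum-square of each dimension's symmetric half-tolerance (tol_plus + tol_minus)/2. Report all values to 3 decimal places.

nominal=10.980 wc=[10.134,11.776] rss=0.408

Stack each dimension's contribution:
  -A: nom -49.900 → Σnom=-49.900; wc +0.102/-0.102 → slack +0.102/-0.102; half-tol=0.102, Σhalf²=0.010404
  +B: nom +46.800 → Σnom=-3.100; wc +0.310/-0.310 → slack +0.412/-0.412; half-tol=0.310, Σhalf²=0.106504
  +C: nom +7.100 → Σnom=4.000; wc +0.184/-0.184 → slack +0.596/-0.596; half-tol=0.184, Σhalf²=0.140360
  +D: nom +20.380 → Σnom=24.380; wc +0.070/-0.120 → slack +0.666/-0.716; half-tol=0.095, Σhalf²=0.149385
  -E: nom -13.400 → Σnom=10.980; wc +0.130/-0.130 → slack +0.796/-0.846; half-tol=0.130, Σhalf²=0.166285
Nominal = 10.980. Worst-case = [10.980 - 0.846, 10.980 + 0.796] = [10.134, 11.776]. RSS = √0.166285 = 0.408.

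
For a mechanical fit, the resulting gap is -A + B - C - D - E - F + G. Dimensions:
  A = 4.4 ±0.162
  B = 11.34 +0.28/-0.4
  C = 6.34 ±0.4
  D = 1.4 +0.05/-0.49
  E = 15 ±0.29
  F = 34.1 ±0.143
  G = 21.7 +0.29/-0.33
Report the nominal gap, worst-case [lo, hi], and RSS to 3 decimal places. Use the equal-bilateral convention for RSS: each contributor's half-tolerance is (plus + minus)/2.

nominal=-28.200 wc=[-29.975,-26.145] rss=0.759

Stack each dimension's contribution:
  -A: nom -4.400 → Σnom=-4.400; wc +0.162/-0.162 → slack +0.162/-0.162; half-tol=0.162, Σhalf²=0.026244
  +B: nom +11.340 → Σnom=6.940; wc +0.280/-0.400 → slack +0.442/-0.562; half-tol=0.340, Σhalf²=0.141844
  -C: nom -6.340 → Σnom=0.600; wc +0.400/-0.400 → slack +0.842/-0.962; half-tol=0.400, Σhalf²=0.301844
  -D: nom -1.400 → Σnom=-0.800; wc +0.490/-0.050 → slack +1.332/-1.012; half-tol=0.270, Σhalf²=0.374744
  -E: nom -15.000 → Σnom=-15.800; wc +0.290/-0.290 → slack +1.622/-1.302; half-tol=0.290, Σhalf²=0.458844
  -F: nom -34.100 → Σnom=-49.900; wc +0.143/-0.143 → slack +1.765/-1.445; half-tol=0.143, Σhalf²=0.479293
  +G: nom +21.700 → Σnom=-28.200; wc +0.290/-0.330 → slack +2.055/-1.775; half-tol=0.310, Σhalf²=0.575393
Nominal = -28.200. Worst-case = [-28.200 - 1.775, -28.200 + 2.055] = [-29.975, -26.145]. RSS = √0.575393 = 0.759.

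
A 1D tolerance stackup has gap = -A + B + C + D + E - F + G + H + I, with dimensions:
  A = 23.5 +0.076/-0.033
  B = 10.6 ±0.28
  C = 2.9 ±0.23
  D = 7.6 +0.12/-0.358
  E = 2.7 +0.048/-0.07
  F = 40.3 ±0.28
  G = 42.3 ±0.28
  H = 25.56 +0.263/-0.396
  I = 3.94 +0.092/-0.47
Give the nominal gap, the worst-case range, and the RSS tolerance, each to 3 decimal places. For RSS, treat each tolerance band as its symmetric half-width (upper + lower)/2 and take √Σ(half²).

Stack each dimension's contribution:
  -A: nom -23.500 → Σnom=-23.500; wc +0.033/-0.076 → slack +0.033/-0.076; half-tol=0.054, Σhalf²=0.002970
  +B: nom +10.600 → Σnom=-12.900; wc +0.280/-0.280 → slack +0.313/-0.356; half-tol=0.280, Σhalf²=0.081370
  +C: nom +2.900 → Σnom=-10.000; wc +0.230/-0.230 → slack +0.543/-0.586; half-tol=0.230, Σhalf²=0.134270
  +D: nom +7.600 → Σnom=-2.400; wc +0.120/-0.358 → slack +0.663/-0.944; half-tol=0.239, Σhalf²=0.191391
  +E: nom +2.700 → Σnom=0.300; wc +0.048/-0.070 → slack +0.711/-1.014; half-tol=0.059, Σhalf²=0.194872
  -F: nom -40.300 → Σnom=-40.000; wc +0.280/-0.280 → slack +0.991/-1.294; half-tol=0.280, Σhalf²=0.273272
  +G: nom +42.300 → Σnom=2.300; wc +0.280/-0.280 → slack +1.271/-1.574; half-tol=0.280, Σhalf²=0.351672
  +H: nom +25.560 → Σnom=27.860; wc +0.263/-0.396 → slack +1.534/-1.970; half-tol=0.330, Σhalf²=0.460243
  +I: nom +3.940 → Σnom=31.800; wc +0.092/-0.470 → slack +1.626/-2.440; half-tol=0.281, Σhalf²=0.539204
Nominal = 31.800. Worst-case = [31.800 - 2.440, 31.800 + 1.626] = [29.360, 33.426]. RSS = √0.539204 = 0.734.

nominal=31.800 wc=[29.360,33.426] rss=0.734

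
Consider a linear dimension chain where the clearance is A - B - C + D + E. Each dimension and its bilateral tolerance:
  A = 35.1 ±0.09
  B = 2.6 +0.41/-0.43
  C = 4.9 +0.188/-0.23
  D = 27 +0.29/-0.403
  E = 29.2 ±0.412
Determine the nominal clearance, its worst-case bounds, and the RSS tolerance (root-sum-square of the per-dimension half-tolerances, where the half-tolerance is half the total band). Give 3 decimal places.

nominal=83.800 wc=[82.297,85.252] rss=0.720

Stack each dimension's contribution:
  +A: nom +35.100 → Σnom=35.100; wc +0.090/-0.090 → slack +0.090/-0.090; half-tol=0.090, Σhalf²=0.008100
  -B: nom -2.600 → Σnom=32.500; wc +0.430/-0.410 → slack +0.520/-0.500; half-tol=0.420, Σhalf²=0.184500
  -C: nom -4.900 → Σnom=27.600; wc +0.230/-0.188 → slack +0.750/-0.688; half-tol=0.209, Σhalf²=0.228181
  +D: nom +27.000 → Σnom=54.600; wc +0.290/-0.403 → slack +1.040/-1.091; half-tol=0.347, Σhalf²=0.348243
  +E: nom +29.200 → Σnom=83.800; wc +0.412/-0.412 → slack +1.452/-1.503; half-tol=0.412, Σhalf²=0.517987
Nominal = 83.800. Worst-case = [83.800 - 1.503, 83.800 + 1.452] = [82.297, 85.252]. RSS = √0.517987 = 0.720.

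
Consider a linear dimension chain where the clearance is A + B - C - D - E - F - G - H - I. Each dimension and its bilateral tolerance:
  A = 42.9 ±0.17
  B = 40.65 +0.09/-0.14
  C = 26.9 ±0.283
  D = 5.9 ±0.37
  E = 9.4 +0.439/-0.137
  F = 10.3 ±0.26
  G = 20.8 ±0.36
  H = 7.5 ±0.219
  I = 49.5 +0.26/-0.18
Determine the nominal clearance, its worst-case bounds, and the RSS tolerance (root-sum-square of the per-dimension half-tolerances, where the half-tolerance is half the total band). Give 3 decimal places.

Stack each dimension's contribution:
  +A: nom +42.900 → Σnom=42.900; wc +0.170/-0.170 → slack +0.170/-0.170; half-tol=0.170, Σhalf²=0.028900
  +B: nom +40.650 → Σnom=83.550; wc +0.090/-0.140 → slack +0.260/-0.310; half-tol=0.115, Σhalf²=0.042125
  -C: nom -26.900 → Σnom=56.650; wc +0.283/-0.283 → slack +0.543/-0.593; half-tol=0.283, Σhalf²=0.122214
  -D: nom -5.900 → Σnom=50.750; wc +0.370/-0.370 → slack +0.913/-0.963; half-tol=0.370, Σhalf²=0.259114
  -E: nom -9.400 → Σnom=41.350; wc +0.137/-0.439 → slack +1.050/-1.402; half-tol=0.288, Σhalf²=0.342058
  -F: nom -10.300 → Σnom=31.050; wc +0.260/-0.260 → slack +1.310/-1.662; half-tol=0.260, Σhalf²=0.409658
  -G: nom -20.800 → Σnom=10.250; wc +0.360/-0.360 → slack +1.670/-2.022; half-tol=0.360, Σhalf²=0.539258
  -H: nom -7.500 → Σnom=2.750; wc +0.219/-0.219 → slack +1.889/-2.241; half-tol=0.219, Σhalf²=0.587219
  -I: nom -49.500 → Σnom=-46.750; wc +0.180/-0.260 → slack +2.069/-2.501; half-tol=0.220, Σhalf²=0.635619
Nominal = -46.750. Worst-case = [-46.750 - 2.501, -46.750 + 2.069] = [-49.251, -44.681]. RSS = √0.635619 = 0.797.

nominal=-46.750 wc=[-49.251,-44.681] rss=0.797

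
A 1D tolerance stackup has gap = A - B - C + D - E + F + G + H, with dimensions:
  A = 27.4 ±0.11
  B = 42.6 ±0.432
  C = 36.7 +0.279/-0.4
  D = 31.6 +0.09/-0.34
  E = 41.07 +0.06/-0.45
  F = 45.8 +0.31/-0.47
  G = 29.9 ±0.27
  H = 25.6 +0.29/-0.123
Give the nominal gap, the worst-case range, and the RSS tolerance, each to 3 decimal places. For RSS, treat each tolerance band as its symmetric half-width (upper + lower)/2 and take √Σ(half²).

nominal=39.930 wc=[37.846,42.282] rss=0.832

Stack each dimension's contribution:
  +A: nom +27.400 → Σnom=27.400; wc +0.110/-0.110 → slack +0.110/-0.110; half-tol=0.110, Σhalf²=0.012100
  -B: nom -42.600 → Σnom=-15.200; wc +0.432/-0.432 → slack +0.542/-0.542; half-tol=0.432, Σhalf²=0.198724
  -C: nom -36.700 → Σnom=-51.900; wc +0.400/-0.279 → slack +0.942/-0.821; half-tol=0.340, Σhalf²=0.313984
  +D: nom +31.600 → Σnom=-20.300; wc +0.090/-0.340 → slack +1.032/-1.161; half-tol=0.215, Σhalf²=0.360209
  -E: nom -41.070 → Σnom=-61.370; wc +0.450/-0.060 → slack +1.482/-1.221; half-tol=0.255, Σhalf²=0.425234
  +F: nom +45.800 → Σnom=-15.570; wc +0.310/-0.470 → slack +1.792/-1.691; half-tol=0.390, Σhalf²=0.577334
  +G: nom +29.900 → Σnom=14.330; wc +0.270/-0.270 → slack +2.062/-1.961; half-tol=0.270, Σhalf²=0.650234
  +H: nom +25.600 → Σnom=39.930; wc +0.290/-0.123 → slack +2.352/-2.084; half-tol=0.206, Σhalf²=0.692877
Nominal = 39.930. Worst-case = [39.930 - 2.084, 39.930 + 2.352] = [37.846, 42.282]. RSS = √0.692877 = 0.832.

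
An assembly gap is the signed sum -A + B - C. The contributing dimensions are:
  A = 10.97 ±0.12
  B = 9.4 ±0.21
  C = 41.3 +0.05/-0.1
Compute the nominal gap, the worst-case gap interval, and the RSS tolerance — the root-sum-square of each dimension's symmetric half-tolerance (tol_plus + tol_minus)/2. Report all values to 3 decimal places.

nominal=-42.870 wc=[-43.250,-42.440] rss=0.253

Stack each dimension's contribution:
  -A: nom -10.970 → Σnom=-10.970; wc +0.120/-0.120 → slack +0.120/-0.120; half-tol=0.120, Σhalf²=0.014400
  +B: nom +9.400 → Σnom=-1.570; wc +0.210/-0.210 → slack +0.330/-0.330; half-tol=0.210, Σhalf²=0.058500
  -C: nom -41.300 → Σnom=-42.870; wc +0.100/-0.050 → slack +0.430/-0.380; half-tol=0.075, Σhalf²=0.064125
Nominal = -42.870. Worst-case = [-42.870 - 0.380, -42.870 + 0.430] = [-43.250, -42.440]. RSS = √0.064125 = 0.253.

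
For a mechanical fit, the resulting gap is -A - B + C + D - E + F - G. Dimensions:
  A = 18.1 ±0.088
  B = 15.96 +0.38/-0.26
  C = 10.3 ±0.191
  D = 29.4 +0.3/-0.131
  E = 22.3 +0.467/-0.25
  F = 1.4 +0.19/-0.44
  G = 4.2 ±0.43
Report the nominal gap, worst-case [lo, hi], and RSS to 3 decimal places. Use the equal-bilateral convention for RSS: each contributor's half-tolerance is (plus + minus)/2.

Stack each dimension's contribution:
  -A: nom -18.100 → Σnom=-18.100; wc +0.088/-0.088 → slack +0.088/-0.088; half-tol=0.088, Σhalf²=0.007744
  -B: nom -15.960 → Σnom=-34.060; wc +0.260/-0.380 → slack +0.348/-0.468; half-tol=0.320, Σhalf²=0.110144
  +C: nom +10.300 → Σnom=-23.760; wc +0.191/-0.191 → slack +0.539/-0.659; half-tol=0.191, Σhalf²=0.146625
  +D: nom +29.400 → Σnom=5.640; wc +0.300/-0.131 → slack +0.839/-0.790; half-tol=0.215, Σhalf²=0.193065
  -E: nom -22.300 → Σnom=-16.660; wc +0.250/-0.467 → slack +1.089/-1.257; half-tol=0.359, Σhalf²=0.321588
  +F: nom +1.400 → Σnom=-15.260; wc +0.190/-0.440 → slack +1.279/-1.697; half-tol=0.315, Σhalf²=0.420813
  -G: nom -4.200 → Σnom=-19.460; wc +0.430/-0.430 → slack +1.709/-2.127; half-tol=0.430, Σhalf²=0.605712
Nominal = -19.460. Worst-case = [-19.460 - 2.127, -19.460 + 1.709] = [-21.587, -17.751]. RSS = √0.605712 = 0.778.

nominal=-19.460 wc=[-21.587,-17.751] rss=0.778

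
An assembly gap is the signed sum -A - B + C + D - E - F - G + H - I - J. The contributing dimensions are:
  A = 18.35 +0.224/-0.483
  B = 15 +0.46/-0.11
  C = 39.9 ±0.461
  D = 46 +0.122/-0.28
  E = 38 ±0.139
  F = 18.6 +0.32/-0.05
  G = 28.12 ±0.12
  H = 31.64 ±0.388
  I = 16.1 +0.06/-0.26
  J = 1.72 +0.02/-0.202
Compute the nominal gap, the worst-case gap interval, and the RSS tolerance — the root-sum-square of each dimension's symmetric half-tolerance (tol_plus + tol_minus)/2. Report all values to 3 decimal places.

Stack each dimension's contribution:
  -A: nom -18.350 → Σnom=-18.350; wc +0.483/-0.224 → slack +0.483/-0.224; half-tol=0.353, Σhalf²=0.124962
  -B: nom -15.000 → Σnom=-33.350; wc +0.110/-0.460 → slack +0.593/-0.684; half-tol=0.285, Σhalf²=0.206187
  +C: nom +39.900 → Σnom=6.550; wc +0.461/-0.461 → slack +1.054/-1.145; half-tol=0.461, Σhalf²=0.418708
  +D: nom +46.000 → Σnom=52.550; wc +0.122/-0.280 → slack +1.176/-1.425; half-tol=0.201, Σhalf²=0.459109
  -E: nom -38.000 → Σnom=14.550; wc +0.139/-0.139 → slack +1.315/-1.564; half-tol=0.139, Σhalf²=0.478430
  -F: nom -18.600 → Σnom=-4.050; wc +0.050/-0.320 → slack +1.365/-1.884; half-tol=0.185, Σhalf²=0.512655
  -G: nom -28.120 → Σnom=-32.170; wc +0.120/-0.120 → slack +1.485/-2.004; half-tol=0.120, Σhalf²=0.527055
  +H: nom +31.640 → Σnom=-0.530; wc +0.388/-0.388 → slack +1.873/-2.392; half-tol=0.388, Σhalf²=0.677599
  -I: nom -16.100 → Σnom=-16.630; wc +0.260/-0.060 → slack +2.133/-2.452; half-tol=0.160, Σhalf²=0.703199
  -J: nom -1.720 → Σnom=-18.350; wc +0.202/-0.020 → slack +2.335/-2.472; half-tol=0.111, Σhalf²=0.715520
Nominal = -18.350. Worst-case = [-18.350 - 2.472, -18.350 + 2.335] = [-20.822, -16.015]. RSS = √0.715520 = 0.846.

nominal=-18.350 wc=[-20.822,-16.015] rss=0.846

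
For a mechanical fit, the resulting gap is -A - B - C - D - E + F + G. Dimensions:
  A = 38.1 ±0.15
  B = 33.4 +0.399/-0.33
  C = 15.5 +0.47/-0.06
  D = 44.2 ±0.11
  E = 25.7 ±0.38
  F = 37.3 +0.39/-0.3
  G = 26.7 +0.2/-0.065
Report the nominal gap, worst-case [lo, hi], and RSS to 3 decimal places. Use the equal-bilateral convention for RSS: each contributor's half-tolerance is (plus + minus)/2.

Stack each dimension's contribution:
  -A: nom -38.100 → Σnom=-38.100; wc +0.150/-0.150 → slack +0.150/-0.150; half-tol=0.150, Σhalf²=0.022500
  -B: nom -33.400 → Σnom=-71.500; wc +0.330/-0.399 → slack +0.480/-0.549; half-tol=0.365, Σhalf²=0.155360
  -C: nom -15.500 → Σnom=-87.000; wc +0.060/-0.470 → slack +0.540/-1.019; half-tol=0.265, Σhalf²=0.225585
  -D: nom -44.200 → Σnom=-131.200; wc +0.110/-0.110 → slack +0.650/-1.129; half-tol=0.110, Σhalf²=0.237685
  -E: nom -25.700 → Σnom=-156.900; wc +0.380/-0.380 → slack +1.030/-1.509; half-tol=0.380, Σhalf²=0.382085
  +F: nom +37.300 → Σnom=-119.600; wc +0.390/-0.300 → slack +1.420/-1.809; half-tol=0.345, Σhalf²=0.501110
  +G: nom +26.700 → Σnom=-92.900; wc +0.200/-0.065 → slack +1.620/-1.874; half-tol=0.133, Σhalf²=0.518667
Nominal = -92.900. Worst-case = [-92.900 - 1.874, -92.900 + 1.620] = [-94.774, -91.280]. RSS = √0.518667 = 0.720.

nominal=-92.900 wc=[-94.774,-91.280] rss=0.720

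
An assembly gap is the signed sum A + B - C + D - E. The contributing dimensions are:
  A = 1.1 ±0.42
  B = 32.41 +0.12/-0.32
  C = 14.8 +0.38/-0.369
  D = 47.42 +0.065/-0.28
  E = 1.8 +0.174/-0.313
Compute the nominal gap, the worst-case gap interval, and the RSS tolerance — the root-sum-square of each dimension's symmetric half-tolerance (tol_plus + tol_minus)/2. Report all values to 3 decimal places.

nominal=64.330 wc=[62.756,65.617] rss=0.674

Stack each dimension's contribution:
  +A: nom +1.100 → Σnom=1.100; wc +0.420/-0.420 → slack +0.420/-0.420; half-tol=0.420, Σhalf²=0.176400
  +B: nom +32.410 → Σnom=33.510; wc +0.120/-0.320 → slack +0.540/-0.740; half-tol=0.220, Σhalf²=0.224800
  -C: nom -14.800 → Σnom=18.710; wc +0.369/-0.380 → slack +0.909/-1.120; half-tol=0.374, Σhalf²=0.365050
  +D: nom +47.420 → Σnom=66.130; wc +0.065/-0.280 → slack +0.974/-1.400; half-tol=0.173, Σhalf²=0.394806
  -E: nom -1.800 → Σnom=64.330; wc +0.313/-0.174 → slack +1.287/-1.574; half-tol=0.243, Σhalf²=0.454099
Nominal = 64.330. Worst-case = [64.330 - 1.574, 64.330 + 1.287] = [62.756, 65.617]. RSS = √0.454099 = 0.674.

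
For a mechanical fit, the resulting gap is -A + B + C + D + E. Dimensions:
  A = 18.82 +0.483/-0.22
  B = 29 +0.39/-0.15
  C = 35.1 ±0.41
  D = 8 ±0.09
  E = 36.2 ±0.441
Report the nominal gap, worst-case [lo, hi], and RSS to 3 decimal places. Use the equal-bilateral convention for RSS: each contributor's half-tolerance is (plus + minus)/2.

Stack each dimension's contribution:
  -A: nom -18.820 → Σnom=-18.820; wc +0.220/-0.483 → slack +0.220/-0.483; half-tol=0.351, Σhalf²=0.123552
  +B: nom +29.000 → Σnom=10.180; wc +0.390/-0.150 → slack +0.610/-0.633; half-tol=0.270, Σhalf²=0.196452
  +C: nom +35.100 → Σnom=45.280; wc +0.410/-0.410 → slack +1.020/-1.043; half-tol=0.410, Σhalf²=0.364552
  +D: nom +8.000 → Σnom=53.280; wc +0.090/-0.090 → slack +1.110/-1.133; half-tol=0.090, Σhalf²=0.372652
  +E: nom +36.200 → Σnom=89.480; wc +0.441/-0.441 → slack +1.551/-1.574; half-tol=0.441, Σhalf²=0.567133
Nominal = 89.480. Worst-case = [89.480 - 1.574, 89.480 + 1.551] = [87.906, 91.031]. RSS = √0.567133 = 0.753.

nominal=89.480 wc=[87.906,91.031] rss=0.753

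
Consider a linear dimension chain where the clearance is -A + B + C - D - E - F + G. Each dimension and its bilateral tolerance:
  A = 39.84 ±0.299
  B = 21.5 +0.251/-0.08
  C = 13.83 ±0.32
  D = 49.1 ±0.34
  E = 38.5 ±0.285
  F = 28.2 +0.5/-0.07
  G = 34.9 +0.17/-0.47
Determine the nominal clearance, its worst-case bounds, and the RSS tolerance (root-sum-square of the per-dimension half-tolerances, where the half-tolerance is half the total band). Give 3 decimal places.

Stack each dimension's contribution:
  -A: nom -39.840 → Σnom=-39.840; wc +0.299/-0.299 → slack +0.299/-0.299; half-tol=0.299, Σhalf²=0.089401
  +B: nom +21.500 → Σnom=-18.340; wc +0.251/-0.080 → slack +0.550/-0.379; half-tol=0.166, Σhalf²=0.116791
  +C: nom +13.830 → Σnom=-4.510; wc +0.320/-0.320 → slack +0.870/-0.699; half-tol=0.320, Σhalf²=0.219191
  -D: nom -49.100 → Σnom=-53.610; wc +0.340/-0.340 → slack +1.210/-1.039; half-tol=0.340, Σhalf²=0.334791
  -E: nom -38.500 → Σnom=-92.110; wc +0.285/-0.285 → slack +1.495/-1.324; half-tol=0.285, Σhalf²=0.416016
  -F: nom -28.200 → Σnom=-120.310; wc +0.070/-0.500 → slack +1.565/-1.824; half-tol=0.285, Σhalf²=0.497241
  +G: nom +34.900 → Σnom=-85.410; wc +0.170/-0.470 → slack +1.735/-2.294; half-tol=0.320, Σhalf²=0.599641
Nominal = -85.410. Worst-case = [-85.410 - 2.294, -85.410 + 1.735] = [-87.704, -83.675]. RSS = √0.599641 = 0.774.

nominal=-85.410 wc=[-87.704,-83.675] rss=0.774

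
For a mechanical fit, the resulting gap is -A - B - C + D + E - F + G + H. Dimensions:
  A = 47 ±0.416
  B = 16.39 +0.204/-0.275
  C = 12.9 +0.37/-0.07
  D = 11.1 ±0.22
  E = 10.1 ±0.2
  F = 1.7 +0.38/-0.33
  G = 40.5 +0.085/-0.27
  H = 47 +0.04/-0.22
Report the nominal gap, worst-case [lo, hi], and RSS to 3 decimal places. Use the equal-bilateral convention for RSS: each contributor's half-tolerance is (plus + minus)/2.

nominal=30.710 wc=[28.430,32.346] rss=0.736

Stack each dimension's contribution:
  -A: nom -47.000 → Σnom=-47.000; wc +0.416/-0.416 → slack +0.416/-0.416; half-tol=0.416, Σhalf²=0.173056
  -B: nom -16.390 → Σnom=-63.390; wc +0.275/-0.204 → slack +0.691/-0.620; half-tol=0.239, Σhalf²=0.230416
  -C: nom -12.900 → Σnom=-76.290; wc +0.070/-0.370 → slack +0.761/-0.990; half-tol=0.220, Σhalf²=0.278816
  +D: nom +11.100 → Σnom=-65.190; wc +0.220/-0.220 → slack +0.981/-1.210; half-tol=0.220, Σhalf²=0.327216
  +E: nom +10.100 → Σnom=-55.090; wc +0.200/-0.200 → slack +1.181/-1.410; half-tol=0.200, Σhalf²=0.367216
  -F: nom -1.700 → Σnom=-56.790; wc +0.330/-0.380 → slack +1.511/-1.790; half-tol=0.355, Σhalf²=0.493241
  +G: nom +40.500 → Σnom=-16.290; wc +0.085/-0.270 → slack +1.596/-2.060; half-tol=0.178, Σhalf²=0.524748
  +H: nom +47.000 → Σnom=30.710; wc +0.040/-0.220 → slack +1.636/-2.280; half-tol=0.130, Σhalf²=0.541648
Nominal = 30.710. Worst-case = [30.710 - 2.280, 30.710 + 1.636] = [28.430, 32.346]. RSS = √0.541648 = 0.736.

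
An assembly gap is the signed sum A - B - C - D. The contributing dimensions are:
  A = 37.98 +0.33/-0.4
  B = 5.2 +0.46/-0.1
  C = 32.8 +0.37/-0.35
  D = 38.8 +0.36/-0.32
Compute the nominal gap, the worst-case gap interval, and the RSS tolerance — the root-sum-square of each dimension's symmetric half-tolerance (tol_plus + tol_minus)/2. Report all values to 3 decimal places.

Stack each dimension's contribution:
  +A: nom +37.980 → Σnom=37.980; wc +0.330/-0.400 → slack +0.330/-0.400; half-tol=0.365, Σhalf²=0.133225
  -B: nom -5.200 → Σnom=32.780; wc +0.100/-0.460 → slack +0.430/-0.860; half-tol=0.280, Σhalf²=0.211625
  -C: nom -32.800 → Σnom=-0.020; wc +0.350/-0.370 → slack +0.780/-1.230; half-tol=0.360, Σhalf²=0.341225
  -D: nom -38.800 → Σnom=-38.820; wc +0.320/-0.360 → slack +1.100/-1.590; half-tol=0.340, Σhalf²=0.456825
Nominal = -38.820. Worst-case = [-38.820 - 1.590, -38.820 + 1.100] = [-40.410, -37.720]. RSS = √0.456825 = 0.676.

nominal=-38.820 wc=[-40.410,-37.720] rss=0.676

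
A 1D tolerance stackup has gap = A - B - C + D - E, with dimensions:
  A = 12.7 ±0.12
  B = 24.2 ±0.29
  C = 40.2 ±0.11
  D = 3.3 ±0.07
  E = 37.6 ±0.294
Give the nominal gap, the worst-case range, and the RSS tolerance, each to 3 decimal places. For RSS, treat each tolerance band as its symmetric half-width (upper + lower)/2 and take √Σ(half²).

nominal=-86.000 wc=[-86.884,-85.116] rss=0.449

Stack each dimension's contribution:
  +A: nom +12.700 → Σnom=12.700; wc +0.120/-0.120 → slack +0.120/-0.120; half-tol=0.120, Σhalf²=0.014400
  -B: nom -24.200 → Σnom=-11.500; wc +0.290/-0.290 → slack +0.410/-0.410; half-tol=0.290, Σhalf²=0.098500
  -C: nom -40.200 → Σnom=-51.700; wc +0.110/-0.110 → slack +0.520/-0.520; half-tol=0.110, Σhalf²=0.110600
  +D: nom +3.300 → Σnom=-48.400; wc +0.070/-0.070 → slack +0.590/-0.590; half-tol=0.070, Σhalf²=0.115500
  -E: nom -37.600 → Σnom=-86.000; wc +0.294/-0.294 → slack +0.884/-0.884; half-tol=0.294, Σhalf²=0.201936
Nominal = -86.000. Worst-case = [-86.000 - 0.884, -86.000 + 0.884] = [-86.884, -85.116]. RSS = √0.201936 = 0.449.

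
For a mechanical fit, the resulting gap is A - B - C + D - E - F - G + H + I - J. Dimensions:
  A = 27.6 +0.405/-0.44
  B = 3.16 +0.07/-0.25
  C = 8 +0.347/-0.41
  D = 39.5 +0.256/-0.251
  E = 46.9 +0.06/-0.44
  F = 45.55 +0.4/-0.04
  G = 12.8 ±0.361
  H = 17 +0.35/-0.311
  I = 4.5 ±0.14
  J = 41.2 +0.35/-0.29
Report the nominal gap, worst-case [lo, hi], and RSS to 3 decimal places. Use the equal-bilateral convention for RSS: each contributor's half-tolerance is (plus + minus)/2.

Stack each dimension's contribution:
  +A: nom +27.600 → Σnom=27.600; wc +0.405/-0.440 → slack +0.405/-0.440; half-tol=0.422, Σhalf²=0.178506
  -B: nom -3.160 → Σnom=24.440; wc +0.250/-0.070 → slack +0.655/-0.510; half-tol=0.160, Σhalf²=0.204106
  -C: nom -8.000 → Σnom=16.440; wc +0.410/-0.347 → slack +1.065/-0.857; half-tol=0.378, Σhalf²=0.347368
  +D: nom +39.500 → Σnom=55.940; wc +0.256/-0.251 → slack +1.321/-1.108; half-tol=0.254, Σhalf²=0.411631
  -E: nom -46.900 → Σnom=9.040; wc +0.440/-0.060 → slack +1.761/-1.168; half-tol=0.250, Σhalf²=0.474131
  -F: nom -45.550 → Σnom=-36.510; wc +0.040/-0.400 → slack +1.801/-1.568; half-tol=0.220, Σhalf²=0.522531
  -G: nom -12.800 → Σnom=-49.310; wc +0.361/-0.361 → slack +2.162/-1.929; half-tol=0.361, Σhalf²=0.652852
  +H: nom +17.000 → Σnom=-32.310; wc +0.350/-0.311 → slack +2.512/-2.240; half-tol=0.331, Σhalf²=0.762082
  +I: nom +4.500 → Σnom=-27.810; wc +0.140/-0.140 → slack +2.652/-2.380; half-tol=0.140, Σhalf²=0.781682
  -J: nom -41.200 → Σnom=-69.010; wc +0.290/-0.350 → slack +2.942/-2.730; half-tol=0.320, Σhalf²=0.884082
Nominal = -69.010. Worst-case = [-69.010 - 2.730, -69.010 + 2.942] = [-71.740, -66.068]. RSS = √0.884082 = 0.940.

nominal=-69.010 wc=[-71.740,-66.068] rss=0.940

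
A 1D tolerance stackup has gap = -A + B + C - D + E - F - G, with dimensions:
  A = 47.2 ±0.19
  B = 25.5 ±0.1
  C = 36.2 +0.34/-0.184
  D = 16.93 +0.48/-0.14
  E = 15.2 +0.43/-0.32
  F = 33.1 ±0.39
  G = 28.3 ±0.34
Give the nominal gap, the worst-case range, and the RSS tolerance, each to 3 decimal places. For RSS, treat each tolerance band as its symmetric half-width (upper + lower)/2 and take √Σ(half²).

Stack each dimension's contribution:
  -A: nom -47.200 → Σnom=-47.200; wc +0.190/-0.190 → slack +0.190/-0.190; half-tol=0.190, Σhalf²=0.036100
  +B: nom +25.500 → Σnom=-21.700; wc +0.100/-0.100 → slack +0.290/-0.290; half-tol=0.100, Σhalf²=0.046100
  +C: nom +36.200 → Σnom=14.500; wc +0.340/-0.184 → slack +0.630/-0.474; half-tol=0.262, Σhalf²=0.114744
  -D: nom -16.930 → Σnom=-2.430; wc +0.140/-0.480 → slack +0.770/-0.954; half-tol=0.310, Σhalf²=0.210844
  +E: nom +15.200 → Σnom=12.770; wc +0.430/-0.320 → slack +1.200/-1.274; half-tol=0.375, Σhalf²=0.351469
  -F: nom -33.100 → Σnom=-20.330; wc +0.390/-0.390 → slack +1.590/-1.664; half-tol=0.390, Σhalf²=0.503569
  -G: nom -28.300 → Σnom=-48.630; wc +0.340/-0.340 → slack +1.930/-2.004; half-tol=0.340, Σhalf²=0.619169
Nominal = -48.630. Worst-case = [-48.630 - 2.004, -48.630 + 1.930] = [-50.634, -46.700]. RSS = √0.619169 = 0.787.

nominal=-48.630 wc=[-50.634,-46.700] rss=0.787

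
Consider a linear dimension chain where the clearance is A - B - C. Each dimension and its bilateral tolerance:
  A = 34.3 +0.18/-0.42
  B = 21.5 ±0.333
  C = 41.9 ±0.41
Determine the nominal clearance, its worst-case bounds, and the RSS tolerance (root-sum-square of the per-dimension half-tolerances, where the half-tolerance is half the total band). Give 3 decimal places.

nominal=-29.100 wc=[-30.263,-28.177] rss=0.607

Stack each dimension's contribution:
  +A: nom +34.300 → Σnom=34.300; wc +0.180/-0.420 → slack +0.180/-0.420; half-tol=0.300, Σhalf²=0.090000
  -B: nom -21.500 → Σnom=12.800; wc +0.333/-0.333 → slack +0.513/-0.753; half-tol=0.333, Σhalf²=0.200889
  -C: nom -41.900 → Σnom=-29.100; wc +0.410/-0.410 → slack +0.923/-1.163; half-tol=0.410, Σhalf²=0.368989
Nominal = -29.100. Worst-case = [-29.100 - 1.163, -29.100 + 0.923] = [-30.263, -28.177]. RSS = √0.368989 = 0.607.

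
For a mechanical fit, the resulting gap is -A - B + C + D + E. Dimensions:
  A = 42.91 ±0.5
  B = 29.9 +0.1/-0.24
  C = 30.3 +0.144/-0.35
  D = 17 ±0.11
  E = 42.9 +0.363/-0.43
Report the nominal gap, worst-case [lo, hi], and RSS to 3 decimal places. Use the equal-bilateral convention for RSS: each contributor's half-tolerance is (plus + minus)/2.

Stack each dimension's contribution:
  -A: nom -42.910 → Σnom=-42.910; wc +0.500/-0.500 → slack +0.500/-0.500; half-tol=0.500, Σhalf²=0.250000
  -B: nom -29.900 → Σnom=-72.810; wc +0.240/-0.100 → slack +0.740/-0.600; half-tol=0.170, Σhalf²=0.278900
  +C: nom +30.300 → Σnom=-42.510; wc +0.144/-0.350 → slack +0.884/-0.950; half-tol=0.247, Σhalf²=0.339909
  +D: nom +17.000 → Σnom=-25.510; wc +0.110/-0.110 → slack +0.994/-1.060; half-tol=0.110, Σhalf²=0.352009
  +E: nom +42.900 → Σnom=17.390; wc +0.363/-0.430 → slack +1.357/-1.490; half-tol=0.396, Σhalf²=0.509221
Nominal = 17.390. Worst-case = [17.390 - 1.490, 17.390 + 1.357] = [15.900, 18.747]. RSS = √0.509221 = 0.714.

nominal=17.390 wc=[15.900,18.747] rss=0.714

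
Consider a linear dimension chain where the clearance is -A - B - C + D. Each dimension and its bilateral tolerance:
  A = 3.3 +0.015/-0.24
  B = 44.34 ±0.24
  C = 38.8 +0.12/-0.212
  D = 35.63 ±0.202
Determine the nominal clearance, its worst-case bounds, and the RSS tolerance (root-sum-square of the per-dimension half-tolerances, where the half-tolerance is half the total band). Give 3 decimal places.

Stack each dimension's contribution:
  -A: nom -3.300 → Σnom=-3.300; wc +0.240/-0.015 → slack +0.240/-0.015; half-tol=0.128, Σhalf²=0.016256
  -B: nom -44.340 → Σnom=-47.640; wc +0.240/-0.240 → slack +0.480/-0.255; half-tol=0.240, Σhalf²=0.073856
  -C: nom -38.800 → Σnom=-86.440; wc +0.212/-0.120 → slack +0.692/-0.375; half-tol=0.166, Σhalf²=0.101412
  +D: nom +35.630 → Σnom=-50.810; wc +0.202/-0.202 → slack +0.894/-0.577; half-tol=0.202, Σhalf²=0.142216
Nominal = -50.810. Worst-case = [-50.810 - 0.577, -50.810 + 0.894] = [-51.387, -49.916]. RSS = √0.142216 = 0.377.

nominal=-50.810 wc=[-51.387,-49.916] rss=0.377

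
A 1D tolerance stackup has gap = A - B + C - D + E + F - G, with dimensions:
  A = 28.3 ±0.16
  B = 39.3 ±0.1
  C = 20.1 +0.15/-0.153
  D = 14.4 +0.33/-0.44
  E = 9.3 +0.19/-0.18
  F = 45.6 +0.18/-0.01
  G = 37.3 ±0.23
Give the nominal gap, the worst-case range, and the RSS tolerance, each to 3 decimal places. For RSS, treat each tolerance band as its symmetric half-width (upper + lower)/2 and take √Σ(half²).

Stack each dimension's contribution:
  +A: nom +28.300 → Σnom=28.300; wc +0.160/-0.160 → slack +0.160/-0.160; half-tol=0.160, Σhalf²=0.025600
  -B: nom -39.300 → Σnom=-11.000; wc +0.100/-0.100 → slack +0.260/-0.260; half-tol=0.100, Σhalf²=0.035600
  +C: nom +20.100 → Σnom=9.100; wc +0.150/-0.153 → slack +0.410/-0.413; half-tol=0.151, Σhalf²=0.058552
  -D: nom -14.400 → Σnom=-5.300; wc +0.440/-0.330 → slack +0.850/-0.743; half-tol=0.385, Σhalf²=0.206777
  +E: nom +9.300 → Σnom=4.000; wc +0.190/-0.180 → slack +1.040/-0.923; half-tol=0.185, Σhalf²=0.241002
  +F: nom +45.600 → Σnom=49.600; wc +0.180/-0.010 → slack +1.220/-0.933; half-tol=0.095, Σhalf²=0.250027
  -G: nom -37.300 → Σnom=12.300; wc +0.230/-0.230 → slack +1.450/-1.163; half-tol=0.230, Σhalf²=0.302927
Nominal = 12.300. Worst-case = [12.300 - 1.163, 12.300 + 1.450] = [11.137, 13.750]. RSS = √0.302927 = 0.550.

nominal=12.300 wc=[11.137,13.750] rss=0.550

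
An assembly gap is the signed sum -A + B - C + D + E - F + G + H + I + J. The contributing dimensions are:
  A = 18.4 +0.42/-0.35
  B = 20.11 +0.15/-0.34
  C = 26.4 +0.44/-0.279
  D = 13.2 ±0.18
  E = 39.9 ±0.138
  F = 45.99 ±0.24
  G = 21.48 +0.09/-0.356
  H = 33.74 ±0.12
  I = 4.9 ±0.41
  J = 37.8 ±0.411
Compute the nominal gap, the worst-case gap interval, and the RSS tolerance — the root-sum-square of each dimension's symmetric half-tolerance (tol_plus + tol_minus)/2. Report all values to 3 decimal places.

nominal=80.340 wc=[77.285,82.708] rss=0.921

Stack each dimension's contribution:
  -A: nom -18.400 → Σnom=-18.400; wc +0.350/-0.420 → slack +0.350/-0.420; half-tol=0.385, Σhalf²=0.148225
  +B: nom +20.110 → Σnom=1.710; wc +0.150/-0.340 → slack +0.500/-0.760; half-tol=0.245, Σhalf²=0.208250
  -C: nom -26.400 → Σnom=-24.690; wc +0.279/-0.440 → slack +0.779/-1.200; half-tol=0.360, Σhalf²=0.337490
  +D: nom +13.200 → Σnom=-11.490; wc +0.180/-0.180 → slack +0.959/-1.380; half-tol=0.180, Σhalf²=0.369890
  +E: nom +39.900 → Σnom=28.410; wc +0.138/-0.138 → slack +1.097/-1.518; half-tol=0.138, Σhalf²=0.388934
  -F: nom -45.990 → Σnom=-17.580; wc +0.240/-0.240 → slack +1.337/-1.758; half-tol=0.240, Σhalf²=0.446534
  +G: nom +21.480 → Σnom=3.900; wc +0.090/-0.356 → slack +1.427/-2.114; half-tol=0.223, Σhalf²=0.496263
  +H: nom +33.740 → Σnom=37.640; wc +0.120/-0.120 → slack +1.547/-2.234; half-tol=0.120, Σhalf²=0.510663
  +I: nom +4.900 → Σnom=42.540; wc +0.410/-0.410 → slack +1.957/-2.644; half-tol=0.410, Σhalf²=0.678763
  +J: nom +37.800 → Σnom=80.340; wc +0.411/-0.411 → slack +2.368/-3.055; half-tol=0.411, Σhalf²=0.847684
Nominal = 80.340. Worst-case = [80.340 - 3.055, 80.340 + 2.368] = [77.285, 82.708]. RSS = √0.847684 = 0.921.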